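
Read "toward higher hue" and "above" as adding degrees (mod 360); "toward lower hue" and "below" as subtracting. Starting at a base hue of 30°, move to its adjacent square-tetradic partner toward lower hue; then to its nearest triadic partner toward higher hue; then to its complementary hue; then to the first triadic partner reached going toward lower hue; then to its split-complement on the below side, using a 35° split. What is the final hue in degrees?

30 − 90 = -60 → -60 + 360 = 300°   (square ↓)
300 + 120 = 420 → 420 − 360 = 60°   (triadic ↑)
60 + 180 = 240°   (complement)
240 − 120 = 120°   (triadic ↓)
120 + 145 = 265°   (split-comp 35° ↓)

265°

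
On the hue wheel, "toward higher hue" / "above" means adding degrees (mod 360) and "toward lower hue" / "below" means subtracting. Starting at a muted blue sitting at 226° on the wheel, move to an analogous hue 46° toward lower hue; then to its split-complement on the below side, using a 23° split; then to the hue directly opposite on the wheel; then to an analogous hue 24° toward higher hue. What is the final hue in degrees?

181°

−46° (analog 46° ↓): 226 − 46 = 180°
+157° (split-comp 23° ↓): 180 + 157 = 337°
+180° (complement): 337 + 180 = 517 → 517 − 360 = 157°
+24° (analog 24° ↑): 157 + 24 = 181°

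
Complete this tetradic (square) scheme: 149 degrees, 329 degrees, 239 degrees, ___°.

A square tetradic scheme places four hues every 90°.
The full set through 149° is {59°, 149°, 239°, 329°}.
Given {149°, 239°, 329°}, the missing hue is 59°.

59°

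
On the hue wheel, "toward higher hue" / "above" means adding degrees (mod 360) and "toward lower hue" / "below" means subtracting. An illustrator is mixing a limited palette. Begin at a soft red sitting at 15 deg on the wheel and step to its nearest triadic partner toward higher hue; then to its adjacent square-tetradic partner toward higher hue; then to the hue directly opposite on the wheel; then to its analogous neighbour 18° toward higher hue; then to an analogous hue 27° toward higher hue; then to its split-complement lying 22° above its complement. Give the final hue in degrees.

triadic ↑ +120°: 15 + 120 = 135°
square ↑ +90°: 135 + 90 = 225°
complement +180°: 225 + 180 = 405 → 405 − 360 = 45°
analog 18° ↑ +18°: 45 + 18 = 63°
analog 27° ↑ +27°: 63 + 27 = 90°
split-comp 22° ↑ +202°: 90 + 202 = 292°

292°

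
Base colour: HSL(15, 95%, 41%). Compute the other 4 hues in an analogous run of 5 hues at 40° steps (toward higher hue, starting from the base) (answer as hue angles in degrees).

55°, 95°, 135°, and 175°

Analogous hues sit every 40° along the wheel.
15 + 40 = 55°
15 + 80 = 95°
15 + 120 = 135°
15 + 160 = 175°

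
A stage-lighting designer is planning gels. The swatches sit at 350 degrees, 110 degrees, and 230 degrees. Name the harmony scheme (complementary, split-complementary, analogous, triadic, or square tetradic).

Sort the hues: 110°, 230°, 350°.
Successive gaps around the wheel: 120°, 120°, 120°.
Three hues equally spaced 120° apart form a triad.

triadic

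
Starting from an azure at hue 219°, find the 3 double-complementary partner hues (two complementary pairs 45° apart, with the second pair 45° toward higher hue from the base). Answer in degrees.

264°, 39°, 84°

219 + 45 = 264°
219 + 180 = 399 → 399 − 360 = 39°
219 + 225 = 444 → 444 − 360 = 84°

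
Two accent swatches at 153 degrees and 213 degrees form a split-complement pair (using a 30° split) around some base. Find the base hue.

3°

The accents sit 30° either side of the complement, so the complement is their short-arc midpoint on the wheel.
Short-arc midpoint of 153° and 213°: 183°.
Base is 180° from the complement: 183 − 180 = 3°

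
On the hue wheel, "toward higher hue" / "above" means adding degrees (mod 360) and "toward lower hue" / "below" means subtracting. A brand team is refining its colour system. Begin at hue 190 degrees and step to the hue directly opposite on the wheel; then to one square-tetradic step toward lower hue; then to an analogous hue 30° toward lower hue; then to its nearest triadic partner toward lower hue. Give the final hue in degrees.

130°

complement +180°: 190 + 180 = 370 → 370 − 360 = 10°
square ↓ −90°: 10 − 90 = -80 → -80 + 360 = 280°
analog 30° ↓ −30°: 280 − 30 = 250°
triadic ↓ −120°: 250 − 120 = 130°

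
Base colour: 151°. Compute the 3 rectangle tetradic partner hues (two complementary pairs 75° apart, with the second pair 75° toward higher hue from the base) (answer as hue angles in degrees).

226°, 331°, and 46°

A rectangular tetradic uses two complementary pairs 75° apart: offsets 0°, 75°, 180°, 255°.
151 + 75 = 226°
151 + 180 = 331°
151 + 255 = 406 → 406 − 360 = 46°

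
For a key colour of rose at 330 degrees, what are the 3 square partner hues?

60°, 150° and 240°

330 + 90 = 420 → 420 − 360 = 60°
330 + 180 = 510 → 510 − 360 = 150°
330 + 270 = 600 → 600 − 360 = 240°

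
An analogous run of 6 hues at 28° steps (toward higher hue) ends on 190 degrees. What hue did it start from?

5 steps of 28° (toward higher hue) give a net shift of +140°.
Start = end − shift: 190 − 140 = 50°

50°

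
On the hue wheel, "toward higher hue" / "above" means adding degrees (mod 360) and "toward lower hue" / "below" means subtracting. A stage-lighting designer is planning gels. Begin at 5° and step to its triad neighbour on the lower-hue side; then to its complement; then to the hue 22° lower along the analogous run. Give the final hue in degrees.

43°

−120° (triadic ↓): 5 − 120 = -115 → -115 + 360 = 245°
+180° (complement): 245 + 180 = 425 → 425 − 360 = 65°
−22° (analog 22° ↓): 65 − 22 = 43°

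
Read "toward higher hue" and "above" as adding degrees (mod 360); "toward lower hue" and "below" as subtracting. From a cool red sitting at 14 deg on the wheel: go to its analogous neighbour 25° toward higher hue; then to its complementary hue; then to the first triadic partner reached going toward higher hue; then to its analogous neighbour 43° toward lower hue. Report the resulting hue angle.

296°

analog 25° ↑ +25°: 14 + 25 = 39°
complement +180°: 39 + 180 = 219°
triadic ↑ +120°: 219 + 120 = 339°
analog 43° ↓ −43°: 339 − 43 = 296°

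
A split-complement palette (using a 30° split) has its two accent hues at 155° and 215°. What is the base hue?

5°

The accents sit 30° either side of the complement, so the complement is their short-arc midpoint on the wheel.
Short-arc midpoint of 155° and 215°: 185°.
Base is 180° from the complement: 185 − 180 = 5°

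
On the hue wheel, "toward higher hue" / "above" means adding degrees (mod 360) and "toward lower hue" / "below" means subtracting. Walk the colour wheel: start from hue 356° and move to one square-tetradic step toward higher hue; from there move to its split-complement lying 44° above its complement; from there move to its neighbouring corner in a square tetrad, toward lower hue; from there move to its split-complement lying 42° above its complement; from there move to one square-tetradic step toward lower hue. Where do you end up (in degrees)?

352°

+90° (square ↑): 356 + 90 = 446 → 446 − 360 = 86°
+224° (split-comp 44° ↑): 86 + 224 = 310°
−90° (square ↓): 310 − 90 = 220°
+222° (split-comp 42° ↑): 220 + 222 = 442 → 442 − 360 = 82°
−90° (square ↓): 82 − 90 = -8 → -8 + 360 = 352°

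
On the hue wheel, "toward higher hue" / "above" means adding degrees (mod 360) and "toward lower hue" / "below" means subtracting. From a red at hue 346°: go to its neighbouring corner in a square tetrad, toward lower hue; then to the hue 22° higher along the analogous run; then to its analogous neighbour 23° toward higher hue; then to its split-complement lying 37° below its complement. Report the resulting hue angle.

84°

346 − 90 = 256°   (square ↓)
256 + 22 = 278°   (analog 22° ↑)
278 + 23 = 301°   (analog 23° ↑)
301 + 143 = 444 → 444 − 360 = 84°   (split-comp 37° ↓)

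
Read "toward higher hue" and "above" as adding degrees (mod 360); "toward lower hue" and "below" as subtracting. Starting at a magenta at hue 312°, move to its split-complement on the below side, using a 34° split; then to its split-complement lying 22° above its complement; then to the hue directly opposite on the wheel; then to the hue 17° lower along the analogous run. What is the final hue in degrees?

split-comp 34° ↓ +146°: 312 + 146 = 458 → 458 − 360 = 98°
split-comp 22° ↑ +202°: 98 + 202 = 300°
complement +180°: 300 + 180 = 480 → 480 − 360 = 120°
analog 17° ↓ −17°: 120 − 17 = 103°

103°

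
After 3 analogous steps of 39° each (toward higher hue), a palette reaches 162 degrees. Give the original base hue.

45°

3 steps of 39° (toward higher hue) give a net shift of +117°.
Start = end − shift: 162 − 117 = 45°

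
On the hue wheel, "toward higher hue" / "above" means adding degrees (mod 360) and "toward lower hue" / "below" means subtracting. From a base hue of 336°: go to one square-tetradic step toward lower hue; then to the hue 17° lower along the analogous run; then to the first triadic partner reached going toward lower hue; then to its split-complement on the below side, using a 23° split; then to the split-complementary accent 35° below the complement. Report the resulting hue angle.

square ↓ −90°: 336 − 90 = 246°
analog 17° ↓ −17°: 246 − 17 = 229°
triadic ↓ −120°: 229 − 120 = 109°
split-comp 23° ↓ +157°: 109 + 157 = 266°
split-comp 35° ↓ +145°: 266 + 145 = 411 → 411 − 360 = 51°

51°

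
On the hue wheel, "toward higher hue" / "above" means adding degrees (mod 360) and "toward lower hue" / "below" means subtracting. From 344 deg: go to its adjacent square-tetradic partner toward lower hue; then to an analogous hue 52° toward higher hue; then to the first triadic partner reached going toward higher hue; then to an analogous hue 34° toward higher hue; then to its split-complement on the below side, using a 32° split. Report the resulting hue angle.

344 − 90 = 254°   (square ↓)
254 + 52 = 306°   (analog 52° ↑)
306 + 120 = 426 → 426 − 360 = 66°   (triadic ↑)
66 + 34 = 100°   (analog 34° ↑)
100 + 148 = 248°   (split-comp 32° ↓)

248°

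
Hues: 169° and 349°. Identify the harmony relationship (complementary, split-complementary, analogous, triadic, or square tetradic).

Sort the hues: 169°, 349°.
Successive gaps around the wheel: 180°, 180°.
Two hues 180° apart are complementary.

complementary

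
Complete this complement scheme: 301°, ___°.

The complement sits 180° across the wheel.
The full set through 301° is {121°, 301°}.
Given {301°}, the missing hue is 121°.

121°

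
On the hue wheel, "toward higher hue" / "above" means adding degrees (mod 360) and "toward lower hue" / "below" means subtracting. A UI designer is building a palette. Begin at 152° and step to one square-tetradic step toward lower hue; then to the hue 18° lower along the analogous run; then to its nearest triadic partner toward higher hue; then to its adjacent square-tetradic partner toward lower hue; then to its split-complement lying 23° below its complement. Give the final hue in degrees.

152 − 90 = 62°   (square ↓)
62 − 18 = 44°   (analog 18° ↓)
44 + 120 = 164°   (triadic ↑)
164 − 90 = 74°   (square ↓)
74 + 157 = 231°   (split-comp 23° ↓)

231°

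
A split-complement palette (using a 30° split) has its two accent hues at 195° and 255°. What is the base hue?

The accents sit 30° either side of the complement, so the complement is their short-arc midpoint on the wheel.
Short-arc midpoint of 195° and 255°: 225°.
Base is 180° from the complement: 225 − 180 = 45°

45°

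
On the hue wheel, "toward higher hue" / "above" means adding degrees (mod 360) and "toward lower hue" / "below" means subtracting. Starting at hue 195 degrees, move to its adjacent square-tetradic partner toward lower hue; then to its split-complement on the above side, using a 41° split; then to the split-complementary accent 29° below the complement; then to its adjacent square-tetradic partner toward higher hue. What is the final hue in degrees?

207°

square ↓ −90°: 195 − 90 = 105°
split-comp 41° ↑ +221°: 105 + 221 = 326°
split-comp 29° ↓ +151°: 326 + 151 = 477 → 477 − 360 = 117°
square ↑ +90°: 117 + 90 = 207°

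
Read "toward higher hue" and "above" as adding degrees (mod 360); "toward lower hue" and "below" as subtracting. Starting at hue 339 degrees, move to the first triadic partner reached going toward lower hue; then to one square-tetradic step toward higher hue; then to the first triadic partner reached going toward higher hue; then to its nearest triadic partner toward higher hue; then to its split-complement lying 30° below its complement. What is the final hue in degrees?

−120° (triadic ↓): 339 − 120 = 219°
+90° (square ↑): 219 + 90 = 309°
+120° (triadic ↑): 309 + 120 = 429 → 429 − 360 = 69°
+120° (triadic ↑): 69 + 120 = 189°
+150° (split-comp 30° ↓): 189 + 150 = 339°

339°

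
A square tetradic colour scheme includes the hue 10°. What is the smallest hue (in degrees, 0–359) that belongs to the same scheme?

10°

A square tetradic scheme places four hues every 90°.
The full set through 10° is {10°, 100°, 190°, 280°}.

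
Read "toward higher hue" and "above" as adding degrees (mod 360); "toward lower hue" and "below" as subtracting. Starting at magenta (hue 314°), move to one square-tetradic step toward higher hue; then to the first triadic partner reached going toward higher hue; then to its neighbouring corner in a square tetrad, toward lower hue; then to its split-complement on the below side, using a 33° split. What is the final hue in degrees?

314 + 90 = 404 → 404 − 360 = 44°   (square ↑)
44 + 120 = 164°   (triadic ↑)
164 − 90 = 74°   (square ↓)
74 + 147 = 221°   (split-comp 33° ↓)

221°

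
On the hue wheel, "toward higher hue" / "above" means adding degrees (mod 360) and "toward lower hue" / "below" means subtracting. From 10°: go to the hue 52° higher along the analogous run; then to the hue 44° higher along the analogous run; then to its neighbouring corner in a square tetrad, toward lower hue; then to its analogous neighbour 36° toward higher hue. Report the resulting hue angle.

52°

10 + 52 = 62°   (analog 52° ↑)
62 + 44 = 106°   (analog 44° ↑)
106 − 90 = 16°   (square ↓)
16 + 36 = 52°   (analog 36° ↑)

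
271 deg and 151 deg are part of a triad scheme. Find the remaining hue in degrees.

A triad places three hues 120° apart.
The full set through 151° is {31°, 151°, 271°}.
Given {151°, 271°}, the missing hue is 31°.

31°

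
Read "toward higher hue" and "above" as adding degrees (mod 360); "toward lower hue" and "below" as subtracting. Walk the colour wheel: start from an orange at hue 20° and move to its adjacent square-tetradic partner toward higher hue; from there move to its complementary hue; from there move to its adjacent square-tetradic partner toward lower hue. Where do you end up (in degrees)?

+90° (square ↑): 20 + 90 = 110°
+180° (complement): 110 + 180 = 290°
−90° (square ↓): 290 − 90 = 200°

200°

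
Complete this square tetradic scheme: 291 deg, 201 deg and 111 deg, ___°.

21°

A square tetradic scheme places four hues every 90°.
The full set through 111° is {21°, 111°, 201°, 291°}.
Given {111°, 201°, 291°}, the missing hue is 21°.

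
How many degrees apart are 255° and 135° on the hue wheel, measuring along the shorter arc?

|255 − 135| = 120.
120 ≤ 180, so the shorter arc is 120°.

120°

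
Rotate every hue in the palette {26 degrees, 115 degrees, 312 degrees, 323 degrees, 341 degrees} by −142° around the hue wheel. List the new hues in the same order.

26 − 142 = -116 → -116 + 360 = 244°
115 − 142 = -27 → -27 + 360 = 333°
312 − 142 = 170°
323 − 142 = 181°
341 − 142 = 199°

244°, 333°, 170°, 181°, 199°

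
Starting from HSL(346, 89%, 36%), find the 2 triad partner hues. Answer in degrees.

A triad places three hues 120° apart.
346 + 120 = 466 → 466 − 360 = 106°
346 + 240 = 586 → 586 − 360 = 226°

106° and 226°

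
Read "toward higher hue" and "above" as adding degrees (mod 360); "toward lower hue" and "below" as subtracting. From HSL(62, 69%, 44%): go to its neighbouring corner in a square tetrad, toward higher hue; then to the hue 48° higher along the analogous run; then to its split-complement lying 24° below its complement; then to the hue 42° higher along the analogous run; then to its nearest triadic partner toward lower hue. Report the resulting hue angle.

62 + 90 = 152°   (square ↑)
152 + 48 = 200°   (analog 48° ↑)
200 + 156 = 356°   (split-comp 24° ↓)
356 + 42 = 398 → 398 − 360 = 38°   (analog 42° ↑)
38 − 120 = -82 → -82 + 360 = 278°   (triadic ↓)

278°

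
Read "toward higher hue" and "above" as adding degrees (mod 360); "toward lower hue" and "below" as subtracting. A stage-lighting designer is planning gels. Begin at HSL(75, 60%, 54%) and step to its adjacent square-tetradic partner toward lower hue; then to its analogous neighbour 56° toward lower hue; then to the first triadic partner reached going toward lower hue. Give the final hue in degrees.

169°

square ↓ −90°: 75 − 90 = -15 → -15 + 360 = 345°
analog 56° ↓ −56°: 345 − 56 = 289°
triadic ↓ −120°: 289 − 120 = 169°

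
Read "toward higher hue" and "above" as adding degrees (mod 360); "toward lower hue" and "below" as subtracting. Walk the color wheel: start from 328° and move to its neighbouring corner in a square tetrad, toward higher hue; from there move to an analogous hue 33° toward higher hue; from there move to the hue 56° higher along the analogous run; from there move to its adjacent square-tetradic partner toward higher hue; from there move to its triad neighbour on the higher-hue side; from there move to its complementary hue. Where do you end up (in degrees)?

+90° (square ↑): 328 + 90 = 418 → 418 − 360 = 58°
+33° (analog 33° ↑): 58 + 33 = 91°
+56° (analog 56° ↑): 91 + 56 = 147°
+90° (square ↑): 147 + 90 = 237°
+120° (triadic ↑): 237 + 120 = 357°
+180° (complement): 357 + 180 = 537 → 537 − 360 = 177°

177°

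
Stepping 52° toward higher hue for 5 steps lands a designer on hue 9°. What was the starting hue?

5 steps of 52° (toward higher hue) give a net shift of +260°.
Start = end − shift: 9 − 260 = -251 → -251 + 360 = 109°

109°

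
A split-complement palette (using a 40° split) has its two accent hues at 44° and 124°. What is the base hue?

264°

The accents sit 40° either side of the complement, so the complement is their short-arc midpoint on the wheel.
Short-arc midpoint of 44° and 124°: 84°.
Base is 180° from the complement: 84 − 180 = -96 → -96 + 360 = 264°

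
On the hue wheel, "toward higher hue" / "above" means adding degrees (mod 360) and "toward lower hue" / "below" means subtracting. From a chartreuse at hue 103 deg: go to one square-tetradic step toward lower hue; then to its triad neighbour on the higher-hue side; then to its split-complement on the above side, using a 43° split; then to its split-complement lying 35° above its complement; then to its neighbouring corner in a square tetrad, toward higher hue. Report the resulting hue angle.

301°

square ↓ −90°: 103 − 90 = 13°
triadic ↑ +120°: 13 + 120 = 133°
split-comp 43° ↑ +223°: 133 + 223 = 356°
split-comp 35° ↑ +215°: 356 + 215 = 571 → 571 − 360 = 211°
square ↑ +90°: 211 + 90 = 301°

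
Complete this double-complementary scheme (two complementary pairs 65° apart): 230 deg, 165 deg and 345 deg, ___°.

50°

A rectangular tetradic uses two complementary pairs 65° apart: offsets 0°, 65°, 180°, 245°.
Among {165°, 230°, 345°}, 345° and 165° are a 180° pair.
The remaining hue 230° needs its own complement: 230 + 180 = 410 → 410 − 360 = 50°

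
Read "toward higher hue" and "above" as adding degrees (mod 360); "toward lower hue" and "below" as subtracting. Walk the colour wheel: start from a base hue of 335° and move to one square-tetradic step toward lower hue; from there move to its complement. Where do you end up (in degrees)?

335 − 90 = 245°   (square ↓)
245 + 180 = 425 → 425 − 360 = 65°   (complement)

65°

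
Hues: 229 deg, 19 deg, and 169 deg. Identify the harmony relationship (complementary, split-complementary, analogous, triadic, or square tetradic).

split-complementary

Sort the hues: 19°, 169°, 229°.
Successive gaps around the wheel: 150°, 60°, 150°.
Two 150° gaps and one 60° gap — a base hue opposite a pair of accents 30° either side of its complement — is the split-complementary pattern.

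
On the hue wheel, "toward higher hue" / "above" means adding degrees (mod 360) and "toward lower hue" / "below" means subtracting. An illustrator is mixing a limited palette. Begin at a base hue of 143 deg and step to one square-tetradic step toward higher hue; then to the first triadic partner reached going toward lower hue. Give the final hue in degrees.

square ↑ +90°: 143 + 90 = 233°
triadic ↓ −120°: 233 − 120 = 113°

113°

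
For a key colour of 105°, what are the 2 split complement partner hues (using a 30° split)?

Complement of 105°: 105 + 180 = 285°
285 − 30 = 255°
285 + 30 = 315°

255° and 315°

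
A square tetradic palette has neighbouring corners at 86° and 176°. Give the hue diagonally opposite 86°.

266°

A square tetradic scheme places four hues 90° apart; opposite corners are 180° apart.
86 + 180 = 266°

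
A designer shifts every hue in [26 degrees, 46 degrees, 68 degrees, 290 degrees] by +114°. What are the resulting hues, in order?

140°, 160°, 182°, 44°

26 + 114 = 140°
46 + 114 = 160°
68 + 114 = 182°
290 + 114 = 404 → 404 − 360 = 44°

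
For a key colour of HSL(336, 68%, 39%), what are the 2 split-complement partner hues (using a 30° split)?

Split-complementary hues sit 30° either side of the complement.
Complement of 336°: 336 + 180 = 516 → 516 − 360 = 156°
156 − 30 = 126°
156 + 30 = 186°

126° and 186°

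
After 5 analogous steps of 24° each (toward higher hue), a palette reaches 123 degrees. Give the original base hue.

5 steps of 24° (toward higher hue) give a net shift of +120°.
Start = end − shift: 123 − 120 = 3°

3°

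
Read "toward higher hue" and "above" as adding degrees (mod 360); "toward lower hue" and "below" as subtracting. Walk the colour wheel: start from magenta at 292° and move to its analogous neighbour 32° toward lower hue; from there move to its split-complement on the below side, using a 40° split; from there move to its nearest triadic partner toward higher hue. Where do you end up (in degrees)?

160°

292 − 32 = 260°   (analog 32° ↓)
260 + 140 = 400 → 400 − 360 = 40°   (split-comp 40° ↓)
40 + 120 = 160°   (triadic ↑)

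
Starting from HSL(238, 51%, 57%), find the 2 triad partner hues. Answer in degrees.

358° and 118°

A triad places three hues 120° apart.
238 + 120 = 358°
238 + 240 = 478 → 478 − 360 = 118°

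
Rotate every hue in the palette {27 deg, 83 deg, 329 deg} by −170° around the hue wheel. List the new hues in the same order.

217°, 273°, 159°

27 − 170 = -143 → -143 + 360 = 217°
83 − 170 = -87 → -87 + 360 = 273°
329 − 170 = 159°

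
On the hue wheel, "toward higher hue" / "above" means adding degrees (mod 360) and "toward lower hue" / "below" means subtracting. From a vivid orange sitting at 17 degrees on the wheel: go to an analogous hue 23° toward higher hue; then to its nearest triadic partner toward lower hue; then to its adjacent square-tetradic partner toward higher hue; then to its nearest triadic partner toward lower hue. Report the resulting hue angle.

17 + 23 = 40°   (analog 23° ↑)
40 − 120 = -80 → -80 + 360 = 280°   (triadic ↓)
280 + 90 = 370 → 370 − 360 = 10°   (square ↑)
10 − 120 = -110 → -110 + 360 = 250°   (triadic ↓)

250°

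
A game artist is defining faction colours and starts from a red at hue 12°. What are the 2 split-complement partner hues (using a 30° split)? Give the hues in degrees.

162° and 222°

Split-complementary hues sit 30° either side of the complement.
Complement of 12°: 12 + 180 = 192°
192 − 30 = 162°
192 + 30 = 222°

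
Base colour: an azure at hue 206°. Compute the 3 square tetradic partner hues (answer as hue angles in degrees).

296°, 26°, and 116°

A square tetradic scheme places four hues every 90°.
206 + 90 = 296°
206 + 180 = 386 → 386 − 360 = 26°
206 + 270 = 476 → 476 − 360 = 116°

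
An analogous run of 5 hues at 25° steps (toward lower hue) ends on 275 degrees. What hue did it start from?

15°

4 steps of 25° (toward lower hue) give a net shift of −100°.
Start = end − shift: 275 + 100 = 375 → 375 − 360 = 15°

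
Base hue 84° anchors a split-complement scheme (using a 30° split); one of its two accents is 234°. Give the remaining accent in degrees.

294°

Split-complementary hues sit 30° either side of the complement.
Complement of the base 84°: 84 + 180 = 264°
The given accent 234° is 30° one side of 264°; the other accent sits 30° the other side: 264 + 30 = 294°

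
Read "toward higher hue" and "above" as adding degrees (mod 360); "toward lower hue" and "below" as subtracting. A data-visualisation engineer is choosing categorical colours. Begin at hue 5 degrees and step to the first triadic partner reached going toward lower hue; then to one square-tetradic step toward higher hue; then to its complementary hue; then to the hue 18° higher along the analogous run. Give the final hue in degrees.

173°

−120° (triadic ↓): 5 − 120 = -115 → -115 + 360 = 245°
+90° (square ↑): 245 + 90 = 335°
+180° (complement): 335 + 180 = 515 → 515 − 360 = 155°
+18° (analog 18° ↑): 155 + 18 = 173°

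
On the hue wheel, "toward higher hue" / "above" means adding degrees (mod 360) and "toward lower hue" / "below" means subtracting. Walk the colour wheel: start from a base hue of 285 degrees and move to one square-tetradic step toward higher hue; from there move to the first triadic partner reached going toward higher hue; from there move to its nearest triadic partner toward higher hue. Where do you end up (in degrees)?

255°

+90° (square ↑): 285 + 90 = 375 → 375 − 360 = 15°
+120° (triadic ↑): 15 + 120 = 135°
+120° (triadic ↑): 135 + 120 = 255°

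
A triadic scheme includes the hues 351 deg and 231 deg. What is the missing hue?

111°

A triad places three hues 120° apart.
The full set through 231° is {111°, 231°, 351°}.
Given {231°, 351°}, the missing hue is 111°.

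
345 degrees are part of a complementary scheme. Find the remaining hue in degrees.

The complement sits 180° across the wheel.
The full set through 345° is {165°, 345°}.
Given {345°}, the missing hue is 165°.

165°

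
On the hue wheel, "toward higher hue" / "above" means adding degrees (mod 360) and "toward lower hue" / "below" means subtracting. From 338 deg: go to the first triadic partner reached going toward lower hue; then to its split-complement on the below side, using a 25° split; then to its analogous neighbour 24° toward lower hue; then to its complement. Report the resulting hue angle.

−120° (triadic ↓): 338 − 120 = 218°
+155° (split-comp 25° ↓): 218 + 155 = 373 → 373 − 360 = 13°
−24° (analog 24° ↓): 13 − 24 = -11 → -11 + 360 = 349°
+180° (complement): 349 + 180 = 529 → 529 − 360 = 169°

169°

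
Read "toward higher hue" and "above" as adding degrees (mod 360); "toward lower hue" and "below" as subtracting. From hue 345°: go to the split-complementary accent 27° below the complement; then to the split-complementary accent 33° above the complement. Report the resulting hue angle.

split-comp 27° ↓ +153°: 345 + 153 = 498 → 498 − 360 = 138°
split-comp 33° ↑ +213°: 138 + 213 = 351°

351°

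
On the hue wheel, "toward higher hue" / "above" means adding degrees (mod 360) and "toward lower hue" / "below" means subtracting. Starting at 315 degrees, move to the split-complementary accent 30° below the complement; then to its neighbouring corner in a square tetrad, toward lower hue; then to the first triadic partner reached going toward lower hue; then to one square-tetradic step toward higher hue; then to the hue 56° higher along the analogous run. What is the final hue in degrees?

41°

split-comp 30° ↓ +150°: 315 + 150 = 465 → 465 − 360 = 105°
square ↓ −90°: 105 − 90 = 15°
triadic ↓ −120°: 15 − 120 = -105 → -105 + 360 = 255°
square ↑ +90°: 255 + 90 = 345°
analog 56° ↑ +56°: 345 + 56 = 401 → 401 − 360 = 41°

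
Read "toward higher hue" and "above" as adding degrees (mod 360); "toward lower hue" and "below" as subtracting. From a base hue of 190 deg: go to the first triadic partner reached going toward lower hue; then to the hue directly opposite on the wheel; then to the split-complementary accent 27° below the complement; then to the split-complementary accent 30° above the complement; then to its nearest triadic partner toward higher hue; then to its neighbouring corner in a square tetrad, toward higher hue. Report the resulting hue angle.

103°

triadic ↓ −120°: 190 − 120 = 70°
complement +180°: 70 + 180 = 250°
split-comp 27° ↓ +153°: 250 + 153 = 403 → 403 − 360 = 43°
split-comp 30° ↑ +210°: 43 + 210 = 253°
triadic ↑ +120°: 253 + 120 = 373 → 373 − 360 = 13°
square ↑ +90°: 13 + 90 = 103°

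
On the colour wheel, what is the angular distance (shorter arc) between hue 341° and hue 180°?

|341 − 180| = 161.
161 ≤ 180, so the shorter arc is 161°.

161°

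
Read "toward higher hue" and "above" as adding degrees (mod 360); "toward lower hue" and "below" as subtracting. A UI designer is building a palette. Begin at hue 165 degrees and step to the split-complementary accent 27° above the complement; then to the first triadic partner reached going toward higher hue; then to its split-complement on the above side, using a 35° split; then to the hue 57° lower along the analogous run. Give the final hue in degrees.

+207° (split-comp 27° ↑): 165 + 207 = 372 → 372 − 360 = 12°
+120° (triadic ↑): 12 + 120 = 132°
+215° (split-comp 35° ↑): 132 + 215 = 347°
−57° (analog 57° ↓): 347 − 57 = 290°

290°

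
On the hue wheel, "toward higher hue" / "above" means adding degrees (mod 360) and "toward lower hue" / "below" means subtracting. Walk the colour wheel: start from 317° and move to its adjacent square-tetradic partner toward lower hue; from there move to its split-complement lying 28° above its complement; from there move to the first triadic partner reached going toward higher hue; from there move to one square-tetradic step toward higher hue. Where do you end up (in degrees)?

square ↓ −90°: 317 − 90 = 227°
split-comp 28° ↑ +208°: 227 + 208 = 435 → 435 − 360 = 75°
triadic ↑ +120°: 75 + 120 = 195°
square ↑ +90°: 195 + 90 = 285°

285°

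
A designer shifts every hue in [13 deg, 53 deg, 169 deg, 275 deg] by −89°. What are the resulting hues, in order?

13 − 89 = -76 → -76 + 360 = 284°
53 − 89 = -36 → -36 + 360 = 324°
169 − 89 = 80°
275 − 89 = 186°

284°, 324°, 80°, 186°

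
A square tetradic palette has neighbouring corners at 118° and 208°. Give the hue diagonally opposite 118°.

A square tetradic scheme places four hues 90° apart; opposite corners are 180° apart.
118 + 180 = 298°

298°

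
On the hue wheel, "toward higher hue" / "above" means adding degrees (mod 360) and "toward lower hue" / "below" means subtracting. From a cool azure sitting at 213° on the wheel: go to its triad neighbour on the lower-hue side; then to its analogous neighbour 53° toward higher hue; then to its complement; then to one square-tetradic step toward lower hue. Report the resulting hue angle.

236°

213 − 120 = 93°   (triadic ↓)
93 + 53 = 146°   (analog 53° ↑)
146 + 180 = 326°   (complement)
326 − 90 = 236°   (square ↓)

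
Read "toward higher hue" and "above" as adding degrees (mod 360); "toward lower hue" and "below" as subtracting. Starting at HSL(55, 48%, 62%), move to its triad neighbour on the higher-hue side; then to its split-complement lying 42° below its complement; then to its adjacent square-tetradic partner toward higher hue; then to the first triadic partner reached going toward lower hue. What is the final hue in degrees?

triadic ↑ +120°: 55 + 120 = 175°
split-comp 42° ↓ +138°: 175 + 138 = 313°
square ↑ +90°: 313 + 90 = 403 → 403 − 360 = 43°
triadic ↓ −120°: 43 − 120 = -77 → -77 + 360 = 283°

283°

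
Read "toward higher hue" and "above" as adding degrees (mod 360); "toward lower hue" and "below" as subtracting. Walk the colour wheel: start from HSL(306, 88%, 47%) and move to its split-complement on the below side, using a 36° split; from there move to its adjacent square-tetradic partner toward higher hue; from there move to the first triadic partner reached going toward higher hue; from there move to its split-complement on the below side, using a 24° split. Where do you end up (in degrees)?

96°

+144° (split-comp 36° ↓): 306 + 144 = 450 → 450 − 360 = 90°
+90° (square ↑): 90 + 90 = 180°
+120° (triadic ↑): 180 + 120 = 300°
+156° (split-comp 24° ↓): 300 + 156 = 456 → 456 − 360 = 96°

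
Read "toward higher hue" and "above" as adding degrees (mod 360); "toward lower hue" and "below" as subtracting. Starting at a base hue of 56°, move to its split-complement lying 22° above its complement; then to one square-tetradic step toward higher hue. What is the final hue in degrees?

56 + 202 = 258°   (split-comp 22° ↑)
258 + 90 = 348°   (square ↑)

348°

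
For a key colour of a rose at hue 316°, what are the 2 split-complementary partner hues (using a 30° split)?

Split-complementary hues sit 30° either side of the complement.
Complement of 316°: 316 + 180 = 496 → 496 − 360 = 136°
136 − 30 = 106°
136 + 30 = 166°

106° and 166°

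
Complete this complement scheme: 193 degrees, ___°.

The complement sits 180° across the wheel.
The full set through 193° is {13°, 193°}.
Given {193°}, the missing hue is 13°.

13°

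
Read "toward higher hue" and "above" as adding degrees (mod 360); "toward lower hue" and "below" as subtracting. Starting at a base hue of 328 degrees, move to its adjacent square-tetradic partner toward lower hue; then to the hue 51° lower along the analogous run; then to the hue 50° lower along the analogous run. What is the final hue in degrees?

137°

−90° (square ↓): 328 − 90 = 238°
−51° (analog 51° ↓): 238 − 51 = 187°
−50° (analog 50° ↓): 187 − 50 = 137°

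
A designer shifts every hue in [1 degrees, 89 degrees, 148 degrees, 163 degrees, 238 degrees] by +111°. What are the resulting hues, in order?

1 + 111 = 112°
89 + 111 = 200°
148 + 111 = 259°
163 + 111 = 274°
238 + 111 = 349°

112°, 200°, 259°, 274°, 349°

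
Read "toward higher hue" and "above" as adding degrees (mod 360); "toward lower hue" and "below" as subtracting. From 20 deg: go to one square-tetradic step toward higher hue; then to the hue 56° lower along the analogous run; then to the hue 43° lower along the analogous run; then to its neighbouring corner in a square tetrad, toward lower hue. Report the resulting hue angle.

+90° (square ↑): 20 + 90 = 110°
−56° (analog 56° ↓): 110 − 56 = 54°
−43° (analog 43° ↓): 54 − 43 = 11°
−90° (square ↓): 11 − 90 = -79 → -79 + 360 = 281°

281°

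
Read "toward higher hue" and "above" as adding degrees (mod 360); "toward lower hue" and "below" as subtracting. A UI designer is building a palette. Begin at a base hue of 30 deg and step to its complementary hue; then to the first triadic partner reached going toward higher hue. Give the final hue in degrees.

+180° (complement): 30 + 180 = 210°
+120° (triadic ↑): 210 + 120 = 330°

330°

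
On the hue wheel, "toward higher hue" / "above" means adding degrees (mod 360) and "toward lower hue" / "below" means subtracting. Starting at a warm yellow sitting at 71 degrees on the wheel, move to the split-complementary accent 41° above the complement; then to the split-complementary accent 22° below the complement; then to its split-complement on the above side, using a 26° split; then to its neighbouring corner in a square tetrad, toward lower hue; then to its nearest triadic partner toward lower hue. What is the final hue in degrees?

86°

split-comp 41° ↑ +221°: 71 + 221 = 292°
split-comp 22° ↓ +158°: 292 + 158 = 450 → 450 − 360 = 90°
split-comp 26° ↑ +206°: 90 + 206 = 296°
square ↓ −90°: 296 − 90 = 206°
triadic ↓ −120°: 206 − 120 = 86°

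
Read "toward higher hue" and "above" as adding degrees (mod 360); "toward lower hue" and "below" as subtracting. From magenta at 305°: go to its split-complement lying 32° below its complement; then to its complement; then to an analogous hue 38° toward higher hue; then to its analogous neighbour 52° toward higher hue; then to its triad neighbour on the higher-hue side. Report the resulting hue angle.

123°

+148° (split-comp 32° ↓): 305 + 148 = 453 → 453 − 360 = 93°
+180° (complement): 93 + 180 = 273°
+38° (analog 38° ↑): 273 + 38 = 311°
+52° (analog 52° ↑): 311 + 52 = 363 → 363 − 360 = 3°
+120° (triadic ↑): 3 + 120 = 123°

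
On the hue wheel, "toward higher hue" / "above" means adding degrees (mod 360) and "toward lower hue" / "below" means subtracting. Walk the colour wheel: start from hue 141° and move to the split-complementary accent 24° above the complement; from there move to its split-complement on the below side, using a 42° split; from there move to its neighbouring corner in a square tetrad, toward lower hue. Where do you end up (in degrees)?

33°

+204° (split-comp 24° ↑): 141 + 204 = 345°
+138° (split-comp 42° ↓): 345 + 138 = 483 → 483 − 360 = 123°
−90° (square ↓): 123 − 90 = 33°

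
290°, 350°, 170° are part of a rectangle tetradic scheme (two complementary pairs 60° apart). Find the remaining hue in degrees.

110°

A rectangular tetradic uses two complementary pairs 60° apart: offsets 0°, 60°, 180°, 240°.
Among {170°, 290°, 350°}, 170° and 350° are a 180° pair.
The remaining hue 290° needs its own complement: 290 + 180 = 470 → 470 − 360 = 110°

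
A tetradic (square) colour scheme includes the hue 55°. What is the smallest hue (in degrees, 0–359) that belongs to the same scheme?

55°

A square tetradic scheme places four hues every 90°.
The full set through 55° is {55°, 145°, 235°, 325°}.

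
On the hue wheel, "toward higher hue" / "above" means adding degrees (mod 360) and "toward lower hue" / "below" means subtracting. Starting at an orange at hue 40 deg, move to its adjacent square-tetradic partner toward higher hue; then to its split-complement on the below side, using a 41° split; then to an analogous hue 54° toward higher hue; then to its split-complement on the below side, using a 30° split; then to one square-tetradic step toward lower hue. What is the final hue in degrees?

square ↑ +90°: 40 + 90 = 130°
split-comp 41° ↓ +139°: 130 + 139 = 269°
analog 54° ↑ +54°: 269 + 54 = 323°
split-comp 30° ↓ +150°: 323 + 150 = 473 → 473 − 360 = 113°
square ↓ −90°: 113 − 90 = 23°

23°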